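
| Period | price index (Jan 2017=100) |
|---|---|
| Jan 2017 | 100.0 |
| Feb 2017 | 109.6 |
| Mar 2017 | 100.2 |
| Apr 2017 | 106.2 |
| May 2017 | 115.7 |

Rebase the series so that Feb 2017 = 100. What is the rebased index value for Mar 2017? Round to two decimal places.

91.42

Rebased(Mar 2017) = 100.2 / 109.6 × 100 = 91.4234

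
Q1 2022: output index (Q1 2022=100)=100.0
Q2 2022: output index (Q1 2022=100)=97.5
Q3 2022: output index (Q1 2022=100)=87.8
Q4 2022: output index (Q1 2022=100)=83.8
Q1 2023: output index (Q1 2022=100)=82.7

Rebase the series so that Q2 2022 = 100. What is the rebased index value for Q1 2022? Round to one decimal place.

102.6

Rebased(Q1 2022) = 100.0 / 97.5 × 100 = 102.5641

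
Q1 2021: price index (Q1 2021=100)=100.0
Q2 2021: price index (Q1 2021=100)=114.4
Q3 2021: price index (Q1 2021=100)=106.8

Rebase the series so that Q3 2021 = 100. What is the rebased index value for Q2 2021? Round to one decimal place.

107.1

Rebased(Q2 2021) = 114.4 / 106.8 × 100 = 107.1161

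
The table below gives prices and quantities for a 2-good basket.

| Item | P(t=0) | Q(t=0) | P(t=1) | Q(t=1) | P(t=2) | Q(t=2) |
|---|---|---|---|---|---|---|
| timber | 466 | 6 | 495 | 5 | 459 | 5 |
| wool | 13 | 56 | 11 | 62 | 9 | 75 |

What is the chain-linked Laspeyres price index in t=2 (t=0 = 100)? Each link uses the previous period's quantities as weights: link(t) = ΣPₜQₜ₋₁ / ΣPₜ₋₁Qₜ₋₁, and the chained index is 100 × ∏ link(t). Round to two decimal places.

91.96

Link t=0→t=1:
ΣP(t=1)Q(t=0) = 495×6 + 11×56 = 2970 + 616 = 3586
ΣP(t=0)Q(t=0) = 466×6 + 13×56 = 2796 + 728 = 3524
link = 3586/3524 = 1.017594
Link t=1→t=2:
ΣP(t=2)Q(t=1) = 459×5 + 9×62 = 2295 + 558 = 2853
ΣP(t=1)Q(t=1) = 495×5 + 11×62 = 2475 + 682 = 3157
link = 2853/3157 = 0.903706
Chained index = 100 × 1.017594 × 0.903706 = 91.9606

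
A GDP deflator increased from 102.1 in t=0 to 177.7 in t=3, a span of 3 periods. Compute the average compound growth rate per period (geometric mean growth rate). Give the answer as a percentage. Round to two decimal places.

20.29%

Growth factor = (177.7/102.1)^(1/3) = (1.740451)^(1/3) = 1.202875
Growth rate = 1.202875 − 1 = 0.202875 = 20.2875%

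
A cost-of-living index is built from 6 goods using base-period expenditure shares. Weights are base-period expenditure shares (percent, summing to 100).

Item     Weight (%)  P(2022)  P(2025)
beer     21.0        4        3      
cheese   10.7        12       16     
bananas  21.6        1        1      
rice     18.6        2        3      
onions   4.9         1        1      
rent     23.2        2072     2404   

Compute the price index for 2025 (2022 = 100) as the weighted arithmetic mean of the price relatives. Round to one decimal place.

beer: 21.0 × (3/4) = 21.0 × 0.750000 = 15.7500
cheese: 10.7 × (16/12) = 10.7 × 1.333333 = 14.2667
bananas: 21.6 × (1/1) = 21.6 × 1.000000 = 21.6000
rice: 18.6 × (3/2) = 18.6 × 1.500000 = 27.9000
onions: 4.9 × (1/1) = 4.9 × 1.000000 = 4.9000
rent: 23.2 × (2404/2072) = 23.2 × 1.160232 = 26.9174
Index = Σ wᵢ·(p₁ᵢ/p₀ᵢ) = 15.7500 + 14.2667 + 21.6000 + 27.9000 + 4.9000 + 26.9174 = 111.3340

111.3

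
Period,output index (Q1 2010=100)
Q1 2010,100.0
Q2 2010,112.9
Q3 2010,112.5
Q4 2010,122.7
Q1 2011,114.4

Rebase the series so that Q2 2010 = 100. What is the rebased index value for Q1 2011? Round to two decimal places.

101.33

Rebased(Q1 2011) = 114.4 / 112.9 × 100 = 101.3286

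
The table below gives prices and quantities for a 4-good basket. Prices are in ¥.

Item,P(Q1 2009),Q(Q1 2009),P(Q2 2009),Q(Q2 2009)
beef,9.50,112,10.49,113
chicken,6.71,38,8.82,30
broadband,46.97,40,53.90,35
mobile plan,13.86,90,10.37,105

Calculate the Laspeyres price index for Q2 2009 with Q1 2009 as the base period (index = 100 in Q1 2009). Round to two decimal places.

103.47

Laspeyres price index uses base-period quantities as weights.
ΣP(Q2 2009)·Q(Q1 2009) = 10.49×112 + 8.82×38 + 53.90×40 + 10.37×90 = 1174.88 + 335.16 + 2156 + 933.3 = 4599.34
ΣP(Q1 2009)·Q(Q1 2009) = 9.50×112 + 6.71×38 + 46.97×40 + 13.86×90 = 1064 + 254.98 + 1878.8 + 1247.4 = 4445.18
Index = 4599.34 / 4445.18 × 100 = 103.4680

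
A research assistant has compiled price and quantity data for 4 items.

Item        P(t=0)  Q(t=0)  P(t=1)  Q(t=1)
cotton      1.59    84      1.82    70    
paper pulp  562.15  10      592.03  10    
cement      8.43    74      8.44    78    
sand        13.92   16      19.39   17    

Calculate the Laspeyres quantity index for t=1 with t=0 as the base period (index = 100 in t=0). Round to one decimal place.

Laspeyres quantity index uses base-period prices as weights.
ΣP(t=0)·Q(t=1) = 1.59×70 + 562.15×10 + 8.43×78 + 13.92×17 = 111.3 + 5621.5 + 657.54 + 236.64 = 6626.98
ΣP(t=0)·Q(t=0) = 1.59×84 + 562.15×10 + 8.43×74 + 13.92×16 = 133.56 + 5621.5 + 623.82 + 222.72 = 6601.6
Index = 6626.98 / 6601.6 × 100 = 100.3845

100.4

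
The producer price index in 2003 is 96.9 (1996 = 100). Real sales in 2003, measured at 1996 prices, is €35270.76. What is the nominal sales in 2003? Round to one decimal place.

34177.4

Nominal = Real × (Index/100) = 35270.76 × (96.9/100)
        = 35270.76 × 0.969 = 34177.3664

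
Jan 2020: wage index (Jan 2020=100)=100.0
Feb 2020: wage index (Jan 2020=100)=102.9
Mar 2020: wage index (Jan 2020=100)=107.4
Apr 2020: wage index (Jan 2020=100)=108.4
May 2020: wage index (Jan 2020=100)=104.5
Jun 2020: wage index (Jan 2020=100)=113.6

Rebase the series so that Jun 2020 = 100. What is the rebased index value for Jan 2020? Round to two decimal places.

Rebased(Jan 2020) = 100.0 / 113.6 × 100 = 88.0282

88.03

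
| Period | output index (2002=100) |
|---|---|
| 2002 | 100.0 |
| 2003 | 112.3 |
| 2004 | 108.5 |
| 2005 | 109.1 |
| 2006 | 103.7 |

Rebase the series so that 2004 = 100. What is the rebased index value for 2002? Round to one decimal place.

92.2

Rebased(2002) = 100.0 / 108.5 × 100 = 92.1659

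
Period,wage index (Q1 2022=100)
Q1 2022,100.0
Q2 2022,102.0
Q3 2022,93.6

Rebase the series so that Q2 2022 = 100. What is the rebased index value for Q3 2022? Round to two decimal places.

Rebased(Q3 2022) = 93.6 / 102.0 × 100 = 91.7647

91.76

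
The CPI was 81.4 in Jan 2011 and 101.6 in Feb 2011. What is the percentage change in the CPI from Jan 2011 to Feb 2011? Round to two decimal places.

Change = (101.6 − 81.4) / 81.4 × 100
       = 20.2 / 81.4 × 100 = 24.8157%

24.82%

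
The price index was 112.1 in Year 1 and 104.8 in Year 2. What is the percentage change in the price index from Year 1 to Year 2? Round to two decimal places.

Change = (104.8 − 112.1) / 112.1 × 100
       = -7.3 / 112.1 × 100 = -6.5120%

-6.51%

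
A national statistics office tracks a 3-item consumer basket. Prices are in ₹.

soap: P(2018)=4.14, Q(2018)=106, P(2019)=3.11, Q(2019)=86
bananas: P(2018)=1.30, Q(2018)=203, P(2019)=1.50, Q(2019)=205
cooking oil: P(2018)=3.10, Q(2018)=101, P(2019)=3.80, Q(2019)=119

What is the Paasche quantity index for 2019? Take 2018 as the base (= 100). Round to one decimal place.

100.9

Paasche quantity index uses current-period prices as weights.
ΣP(2019)·Q(2019) = 3.11×86 + 1.50×205 + 3.80×119 = 267.46 + 307.5 + 452.2 = 1027.16
ΣP(2019)·Q(2018) = 3.11×106 + 1.50×203 + 3.80×101 = 329.66 + 304.5 + 383.8 = 1017.96
Index = 1027.16 / 1017.96 × 100 = 100.9038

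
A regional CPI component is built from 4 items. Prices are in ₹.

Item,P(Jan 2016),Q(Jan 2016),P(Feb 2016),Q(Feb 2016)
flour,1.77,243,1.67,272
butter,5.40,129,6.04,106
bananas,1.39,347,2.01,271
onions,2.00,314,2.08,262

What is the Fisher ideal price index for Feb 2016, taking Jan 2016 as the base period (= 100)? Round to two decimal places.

112.54

Laspeyres component (base-period weights):
ΣP(Feb 2016)Q(Jan 2016) = 1.67×243 + 6.04×129 + 2.01×347 + 2.08×314 = 405.81 + 779.16 + 697.47 + 653.12 = 2535.56
ΣP(Jan 2016)Q(Jan 2016) = 1.77×243 + 5.40×129 + 1.39×347 + 2.00×314 = 430.11 + 696.6 + 482.33 + 628 = 2237.04
L = 2535.56 / 2237.04 × 100 = 113.3444
Paasche component (current-period weights):
ΣP(Feb 2016)Q(Feb 2016) = 1.67×272 + 6.04×106 + 2.01×271 + 2.08×262 = 454.24 + 640.24 + 544.71 + 544.96 = 2184.15
ΣP(Jan 2016)Q(Feb 2016) = 1.77×272 + 5.40×106 + 1.39×271 + 2.00×262 = 481.44 + 572.4 + 376.69 + 524 = 1954.53
P = 2184.15 / 1954.53 × 100 = 111.7481
Fisher = √(L × P) = √(113.3444 × 111.7481) = 112.5434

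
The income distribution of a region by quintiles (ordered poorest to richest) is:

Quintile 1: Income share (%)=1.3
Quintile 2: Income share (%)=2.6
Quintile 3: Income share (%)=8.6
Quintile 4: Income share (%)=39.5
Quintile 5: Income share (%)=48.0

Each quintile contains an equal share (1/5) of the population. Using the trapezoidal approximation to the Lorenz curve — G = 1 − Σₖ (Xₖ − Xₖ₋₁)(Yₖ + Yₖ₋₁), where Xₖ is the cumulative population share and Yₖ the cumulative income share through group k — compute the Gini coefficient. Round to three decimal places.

0.521

Cumulative income shares Yₖ: 0.0130, 0.0390, 0.1250, 0.5200, 1.0000
Σ (Xₖ−Xₖ₋₁)(Yₖ+Yₖ₋₁) = (1/5)(0.0130+0.0000) + (1/5)(0.0390+0.0130) + (1/5)(0.1250+0.0390) + (1/5)(0.5200+0.1250) + (1/5)(1.0000+0.5200)
  = 0.0026 + 0.0104 + 0.0328 + 0.1290 + 0.3040 = 0.4788
G = 1 − 0.4788 = 0.5212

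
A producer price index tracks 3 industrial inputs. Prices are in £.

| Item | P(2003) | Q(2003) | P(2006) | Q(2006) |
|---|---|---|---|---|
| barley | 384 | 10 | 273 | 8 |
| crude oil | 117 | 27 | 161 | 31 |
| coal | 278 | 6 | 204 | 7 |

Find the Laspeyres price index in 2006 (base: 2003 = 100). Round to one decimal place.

Laspeyres price index uses base-period quantities as weights.
ΣP(2006)·Q(2003) = 273×10 + 161×27 + 204×6 = 2730 + 4347 + 1224 = 8301
ΣP(2003)·Q(2003) = 384×10 + 117×27 + 278×6 = 3840 + 3159 + 1668 = 8667
Index = 8301 / 8667 × 100 = 95.7771

95.8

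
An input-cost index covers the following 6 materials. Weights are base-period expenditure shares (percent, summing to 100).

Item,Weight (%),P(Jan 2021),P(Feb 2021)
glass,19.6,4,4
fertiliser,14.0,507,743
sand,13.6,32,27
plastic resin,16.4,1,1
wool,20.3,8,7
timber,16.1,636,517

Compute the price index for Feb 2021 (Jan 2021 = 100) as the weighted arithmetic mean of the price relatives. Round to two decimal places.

98.84

glass: 19.6 × (4/4) = 19.6 × 1.000000 = 19.6000
fertiliser: 14.0 × (743/507) = 14.0 × 1.465483 = 20.5168
sand: 13.6 × (27/32) = 13.6 × 0.843750 = 11.4750
plastic resin: 16.4 × (1/1) = 16.4 × 1.000000 = 16.4000
wool: 20.3 × (7/8) = 20.3 × 0.875000 = 17.7625
timber: 16.1 × (517/636) = 16.1 × 0.812893 = 13.0876
Index = Σ wᵢ·(p₁ᵢ/p₀ᵢ) = 19.6000 + 20.5168 + 11.4750 + 16.4000 + 17.7625 + 13.0876 = 98.8418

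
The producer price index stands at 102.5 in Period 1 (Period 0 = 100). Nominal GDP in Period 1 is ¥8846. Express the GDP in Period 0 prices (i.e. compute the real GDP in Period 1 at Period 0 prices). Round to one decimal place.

8630.2

Real = Nominal ÷ (Index/100) = 8846 ÷ (102.5/100)
     = 8846 ÷ 1.025 = 8630.2439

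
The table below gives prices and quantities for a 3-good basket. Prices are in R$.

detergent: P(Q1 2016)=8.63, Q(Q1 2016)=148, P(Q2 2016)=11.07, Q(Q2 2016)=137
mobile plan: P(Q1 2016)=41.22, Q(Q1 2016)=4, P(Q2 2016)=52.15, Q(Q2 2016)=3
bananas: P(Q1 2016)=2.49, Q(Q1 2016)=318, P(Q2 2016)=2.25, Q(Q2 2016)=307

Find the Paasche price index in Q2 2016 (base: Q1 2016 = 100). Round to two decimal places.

Paasche price index uses current-period quantities as weights.
ΣP(Q2 2016)·Q(Q2 2016) = 11.07×137 + 52.15×3 + 2.25×307 = 1516.59 + 156.45 + 690.75 = 2363.79
ΣP(Q1 2016)·Q(Q2 2016) = 8.63×137 + 41.22×3 + 2.49×307 = 1182.31 + 123.66 + 764.43 = 2070.4
Index = 2363.79 / 2070.4 × 100 = 114.1707

114.17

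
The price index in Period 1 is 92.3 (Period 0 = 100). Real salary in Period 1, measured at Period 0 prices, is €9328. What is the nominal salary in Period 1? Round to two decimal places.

8609.74

Nominal = Real × (Index/100) = 9328 × (92.3/100)
        = 9328 × 0.923 = 8609.7440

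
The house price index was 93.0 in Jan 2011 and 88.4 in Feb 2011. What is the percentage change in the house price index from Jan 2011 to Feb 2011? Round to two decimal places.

-4.95%

Change = (88.4 − 93.0) / 93.0 × 100
       = -4.6 / 93.0 × 100 = -4.9462%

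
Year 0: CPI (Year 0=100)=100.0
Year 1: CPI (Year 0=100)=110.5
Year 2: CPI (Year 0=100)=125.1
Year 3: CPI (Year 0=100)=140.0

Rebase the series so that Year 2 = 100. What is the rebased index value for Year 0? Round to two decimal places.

79.94

Rebased(Year 0) = 100.0 / 125.1 × 100 = 79.9361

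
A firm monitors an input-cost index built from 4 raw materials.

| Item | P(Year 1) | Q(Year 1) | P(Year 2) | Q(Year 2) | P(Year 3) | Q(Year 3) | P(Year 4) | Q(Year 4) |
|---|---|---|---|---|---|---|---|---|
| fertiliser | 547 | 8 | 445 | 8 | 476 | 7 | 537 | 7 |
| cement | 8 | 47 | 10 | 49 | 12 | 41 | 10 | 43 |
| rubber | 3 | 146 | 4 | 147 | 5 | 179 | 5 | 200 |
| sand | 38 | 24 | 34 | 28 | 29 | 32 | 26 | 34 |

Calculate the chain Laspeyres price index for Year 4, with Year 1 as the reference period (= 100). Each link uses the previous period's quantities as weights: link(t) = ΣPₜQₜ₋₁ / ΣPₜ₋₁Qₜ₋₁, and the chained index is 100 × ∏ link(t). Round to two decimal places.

Link Year 1→Year 2:
ΣP(Year 2)Q(Year 1) = 445×8 + 10×47 + 4×146 + 34×24 = 3560 + 470 + 584 + 816 = 5430
ΣP(Year 1)Q(Year 1) = 547×8 + 8×47 + 3×146 + 38×24 = 4376 + 376 + 438 + 912 = 6102
link = 5430/6102 = 0.889872
Link Year 2→Year 3:
ΣP(Year 3)Q(Year 2) = 476×8 + 12×49 + 5×147 + 29×28 = 3808 + 588 + 735 + 812 = 5943
ΣP(Year 2)Q(Year 2) = 445×8 + 10×49 + 4×147 + 34×28 = 3560 + 490 + 588 + 952 = 5590
link = 5943/5590 = 1.063148
Link Year 3→Year 4:
ΣP(Year 4)Q(Year 3) = 537×7 + 10×41 + 5×179 + 26×32 = 3759 + 410 + 895 + 832 = 5896
ΣP(Year 3)Q(Year 3) = 476×7 + 12×41 + 5×179 + 29×32 = 3332 + 492 + 895 + 928 = 5647
link = 5896/5647 = 1.044094
Chained index = 100 × 0.889872 × 1.063148 × 1.044094 = 98.7782

98.78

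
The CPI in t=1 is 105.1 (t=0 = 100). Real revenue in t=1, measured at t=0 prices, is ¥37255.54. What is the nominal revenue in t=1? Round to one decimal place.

39155.6

Nominal = Real × (Index/100) = 37255.54 × (105.1/100)
        = 37255.54 × 1.051 = 39155.5725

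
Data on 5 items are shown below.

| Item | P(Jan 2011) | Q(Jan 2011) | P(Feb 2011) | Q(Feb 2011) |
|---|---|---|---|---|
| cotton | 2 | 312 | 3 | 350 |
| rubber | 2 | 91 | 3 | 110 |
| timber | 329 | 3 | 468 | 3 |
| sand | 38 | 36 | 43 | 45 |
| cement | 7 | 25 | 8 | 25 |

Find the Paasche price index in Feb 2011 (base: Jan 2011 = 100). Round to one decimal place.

129.7

Paasche price index uses current-period quantities as weights.
ΣP(Feb 2011)·Q(Feb 2011) = 3×350 + 3×110 + 468×3 + 43×45 + 8×25 = 1050 + 330 + 1404 + 1935 + 200 = 4919
ΣP(Jan 2011)·Q(Feb 2011) = 2×350 + 2×110 + 329×3 + 38×45 + 7×25 = 700 + 220 + 987 + 1710 + 175 = 3792
Index = 4919 / 3792 × 100 = 129.7205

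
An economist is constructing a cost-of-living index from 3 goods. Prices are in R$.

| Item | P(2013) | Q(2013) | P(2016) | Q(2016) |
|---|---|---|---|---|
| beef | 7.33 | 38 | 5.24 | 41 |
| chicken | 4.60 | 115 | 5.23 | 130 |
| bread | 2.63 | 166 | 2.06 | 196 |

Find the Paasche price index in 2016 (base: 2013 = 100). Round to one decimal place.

91.8

Paasche price index uses current-period quantities as weights.
ΣP(2016)·Q(2016) = 5.24×41 + 5.23×130 + 2.06×196 = 214.84 + 679.9 + 403.76 = 1298.5
ΣP(2013)·Q(2016) = 7.33×41 + 4.60×130 + 2.63×196 = 300.53 + 598 + 515.48 = 1414.01
Index = 1298.5 / 1414.01 × 100 = 91.8310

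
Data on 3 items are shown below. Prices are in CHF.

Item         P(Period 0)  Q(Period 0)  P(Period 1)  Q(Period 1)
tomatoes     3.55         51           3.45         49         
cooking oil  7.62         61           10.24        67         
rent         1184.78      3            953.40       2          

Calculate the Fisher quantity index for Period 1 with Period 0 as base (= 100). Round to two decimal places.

Laspeyres component (base-period weights):
ΣP(Period 0)Q(Period 1) = 3.55×49 + 7.62×67 + 1184.78×2 = 173.95 + 510.54 + 2369.56 = 3054.05
ΣP(Period 0)Q(Period 0) = 3.55×51 + 7.62×61 + 1184.78×3 = 181.05 + 464.82 + 3554.34 = 4200.21
L = 3054.05 / 4200.21 × 100 = 72.7118
Paasche component (current-period weights):
ΣP(Period 1)Q(Period 1) = 3.45×49 + 10.24×67 + 953.40×2 = 169.05 + 686.08 + 1906.8 = 2761.93
ΣP(Period 1)Q(Period 0) = 3.45×51 + 10.24×61 + 953.40×3 = 175.95 + 624.64 + 2860.2 = 3660.79
P = 2761.93 / 3660.79 × 100 = 75.4463
Fisher = √(L × P) = √(72.7118 × 75.4463) = 74.0664

74.07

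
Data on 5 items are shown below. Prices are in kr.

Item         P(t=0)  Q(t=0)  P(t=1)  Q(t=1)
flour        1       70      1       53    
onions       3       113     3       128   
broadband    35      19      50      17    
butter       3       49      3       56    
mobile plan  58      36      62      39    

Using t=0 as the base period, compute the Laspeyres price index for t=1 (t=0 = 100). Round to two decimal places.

Laspeyres price index uses base-period quantities as weights.
ΣP(t=1)·Q(t=0) = 1×70 + 3×113 + 50×19 + 3×49 + 62×36 = 70 + 339 + 950 + 147 + 2232 = 3738
ΣP(t=0)·Q(t=0) = 1×70 + 3×113 + 35×19 + 3×49 + 58×36 = 70 + 339 + 665 + 147 + 2088 = 3309
Index = 3738 / 3309 × 100 = 112.9646

112.96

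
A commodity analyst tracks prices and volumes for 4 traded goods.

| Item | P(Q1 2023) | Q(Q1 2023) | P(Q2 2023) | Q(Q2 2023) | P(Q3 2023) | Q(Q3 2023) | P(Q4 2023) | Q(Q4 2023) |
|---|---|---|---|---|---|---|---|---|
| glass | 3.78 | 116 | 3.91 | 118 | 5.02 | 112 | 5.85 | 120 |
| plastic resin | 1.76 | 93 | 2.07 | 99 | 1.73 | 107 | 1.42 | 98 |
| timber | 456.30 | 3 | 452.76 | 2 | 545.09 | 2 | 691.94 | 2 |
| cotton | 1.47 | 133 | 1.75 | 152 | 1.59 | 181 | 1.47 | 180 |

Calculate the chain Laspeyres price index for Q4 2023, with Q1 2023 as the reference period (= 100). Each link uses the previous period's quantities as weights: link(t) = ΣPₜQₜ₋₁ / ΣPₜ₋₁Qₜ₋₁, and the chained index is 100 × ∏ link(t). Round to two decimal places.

136.11

Link Q1 2023→Q2 2023:
ΣP(Q2 2023)Q(Q1 2023) = 3.91×116 + 2.07×93 + 452.76×3 + 1.75×133 = 453.56 + 192.51 + 1358.28 + 232.75 = 2237.1
ΣP(Q1 2023)Q(Q1 2023) = 3.78×116 + 1.76×93 + 456.30×3 + 1.47×133 = 438.48 + 163.68 + 1368.9 + 195.51 = 2166.57
link = 2237.1/2166.57 = 1.032554
Link Q2 2023→Q3 2023:
ΣP(Q3 2023)Q(Q2 2023) = 5.02×118 + 1.73×99 + 545.09×2 + 1.59×152 = 592.36 + 171.27 + 1090.18 + 241.68 = 2095.49
ΣP(Q2 2023)Q(Q2 2023) = 3.91×118 + 2.07×99 + 452.76×2 + 1.75×152 = 461.38 + 204.93 + 905.52 + 266 = 1837.83
link = 2095.49/1837.83 = 1.140198
Link Q3 2023→Q4 2023:
ΣP(Q4 2023)Q(Q3 2023) = 5.85×112 + 1.42×107 + 691.94×2 + 1.47×181 = 655.2 + 151.94 + 1383.88 + 266.07 = 2457.09
ΣP(Q3 2023)Q(Q3 2023) = 5.02×112 + 1.73×107 + 545.09×2 + 1.59×181 = 562.24 + 185.11 + 1090.18 + 287.79 = 2125.32
link = 2457.09/2125.32 = 1.156104
Chained index = 100 × 1.032554 × 1.140198 × 1.156104 = 136.1099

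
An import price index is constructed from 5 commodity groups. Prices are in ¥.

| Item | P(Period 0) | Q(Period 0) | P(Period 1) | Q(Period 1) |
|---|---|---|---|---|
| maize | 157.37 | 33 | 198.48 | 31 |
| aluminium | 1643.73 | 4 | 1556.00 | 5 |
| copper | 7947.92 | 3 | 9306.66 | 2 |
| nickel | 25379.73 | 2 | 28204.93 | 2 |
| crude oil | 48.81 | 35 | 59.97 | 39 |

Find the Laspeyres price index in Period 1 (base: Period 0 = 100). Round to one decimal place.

Laspeyres price index uses base-period quantities as weights.
ΣP(Period 1)·Q(Period 0) = 198.48×33 + 1556.00×4 + 9306.66×3 + 28204.93×2 + 59.97×35 = 6549.84 + 6224 + 27919.98 + 56409.86 + 2098.95 = 99202.63
ΣP(Period 0)·Q(Period 0) = 157.37×33 + 1643.73×4 + 7947.92×3 + 25379.73×2 + 48.81×35 = 5193.21 + 6574.92 + 23843.76 + 50759.46 + 1708.35 = 88079.7
Index = 99202.63 / 88079.7 × 100 = 112.6283

112.6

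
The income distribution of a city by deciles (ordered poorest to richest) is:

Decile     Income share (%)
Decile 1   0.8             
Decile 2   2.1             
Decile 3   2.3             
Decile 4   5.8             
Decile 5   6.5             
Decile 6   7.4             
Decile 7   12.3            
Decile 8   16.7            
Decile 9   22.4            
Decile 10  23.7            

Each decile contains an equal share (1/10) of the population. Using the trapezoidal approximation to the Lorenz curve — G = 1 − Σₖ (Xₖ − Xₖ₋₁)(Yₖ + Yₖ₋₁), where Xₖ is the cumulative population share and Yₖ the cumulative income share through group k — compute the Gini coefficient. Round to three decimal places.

Cumulative income shares Yₖ: 0.0080, 0.0290, 0.0520, 0.1100, 0.1750, 0.2490, 0.3720, 0.5390, 0.7630, 1.0000
Σ (Xₖ−Xₖ₋₁)(Yₖ+Yₖ₋₁) = (1/10)(0.0080+0.0000) + (1/10)(0.0290+0.0080) + (1/10)(0.0520+0.0290) + (1/10)(0.1100+0.0520) + (1/10)(0.1750+0.1100) + (1/10)(0.2490+0.1750) + (1/10)(0.3720+0.2490) + (1/10)(0.5390+0.3720) + (1/10)(0.7630+0.5390) + (1/10)(1.0000+0.7630)
  = 0.0008 + 0.0037 + 0.0081 + 0.0162 + 0.0285 + 0.0424 + 0.0621 + 0.0911 + 0.1302 + 0.1763 = 0.5594
G = 1 − 0.5594 = 0.4406

0.441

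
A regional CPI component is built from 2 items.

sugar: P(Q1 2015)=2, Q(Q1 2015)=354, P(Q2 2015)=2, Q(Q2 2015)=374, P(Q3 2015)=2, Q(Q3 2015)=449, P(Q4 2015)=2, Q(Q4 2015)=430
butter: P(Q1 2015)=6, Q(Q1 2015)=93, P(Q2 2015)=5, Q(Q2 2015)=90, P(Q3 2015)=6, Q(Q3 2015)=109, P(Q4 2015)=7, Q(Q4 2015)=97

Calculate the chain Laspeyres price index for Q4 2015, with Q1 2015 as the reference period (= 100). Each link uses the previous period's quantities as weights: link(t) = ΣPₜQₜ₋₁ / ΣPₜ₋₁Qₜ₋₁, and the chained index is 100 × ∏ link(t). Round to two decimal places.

Link Q1 2015→Q2 2015:
ΣP(Q2 2015)Q(Q1 2015) = 2×354 + 5×93 = 708 + 465 = 1173
ΣP(Q1 2015)Q(Q1 2015) = 2×354 + 6×93 = 708 + 558 = 1266
link = 1173/1266 = 0.926540
Link Q2 2015→Q3 2015:
ΣP(Q3 2015)Q(Q2 2015) = 2×374 + 6×90 = 748 + 540 = 1288
ΣP(Q2 2015)Q(Q2 2015) = 2×374 + 5×90 = 748 + 450 = 1198
link = 1288/1198 = 1.075125
Link Q3 2015→Q4 2015:
ΣP(Q4 2015)Q(Q3 2015) = 2×449 + 7×109 = 898 + 763 = 1661
ΣP(Q3 2015)Q(Q3 2015) = 2×449 + 6×109 = 898 + 654 = 1552
link = 1661/1552 = 1.070232
Chained index = 100 × 0.926540 × 1.075125 × 1.070232 = 106.6108

106.61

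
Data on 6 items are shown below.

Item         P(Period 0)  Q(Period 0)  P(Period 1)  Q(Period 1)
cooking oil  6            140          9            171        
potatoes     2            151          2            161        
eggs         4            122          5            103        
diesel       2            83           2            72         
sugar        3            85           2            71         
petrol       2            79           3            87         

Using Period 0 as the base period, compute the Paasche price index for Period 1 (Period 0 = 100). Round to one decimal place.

Paasche price index uses current-period quantities as weights.
ΣP(Period 1)·Q(Period 1) = 9×171 + 2×161 + 5×103 + 2×72 + 2×71 + 3×87 = 1539 + 322 + 515 + 144 + 142 + 261 = 2923
ΣP(Period 0)·Q(Period 1) = 6×171 + 2×161 + 4×103 + 2×72 + 3×71 + 2×87 = 1026 + 322 + 412 + 144 + 213 + 174 = 2291
Index = 2923 / 2291 × 100 = 127.5862

127.6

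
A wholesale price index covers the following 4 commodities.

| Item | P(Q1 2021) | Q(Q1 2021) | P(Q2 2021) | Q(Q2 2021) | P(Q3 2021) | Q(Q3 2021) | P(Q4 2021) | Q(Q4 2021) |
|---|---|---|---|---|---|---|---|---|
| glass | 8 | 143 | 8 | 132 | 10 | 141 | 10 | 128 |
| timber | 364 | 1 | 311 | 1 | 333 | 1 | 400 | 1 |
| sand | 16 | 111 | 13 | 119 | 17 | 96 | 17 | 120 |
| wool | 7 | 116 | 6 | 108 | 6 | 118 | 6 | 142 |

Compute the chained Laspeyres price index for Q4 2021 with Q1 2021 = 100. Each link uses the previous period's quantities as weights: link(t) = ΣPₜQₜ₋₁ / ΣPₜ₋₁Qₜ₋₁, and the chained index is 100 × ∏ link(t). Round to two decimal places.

108.26

Link Q1 2021→Q2 2021:
ΣP(Q2 2021)Q(Q1 2021) = 8×143 + 311×1 + 13×111 + 6×116 = 1144 + 311 + 1443 + 696 = 3594
ΣP(Q1 2021)Q(Q1 2021) = 8×143 + 364×1 + 16×111 + 7×116 = 1144 + 364 + 1776 + 812 = 4096
link = 3594/4096 = 0.877441
Link Q2 2021→Q3 2021:
ΣP(Q3 2021)Q(Q2 2021) = 10×132 + 333×1 + 17×119 + 6×108 = 1320 + 333 + 2023 + 648 = 4324
ΣP(Q2 2021)Q(Q2 2021) = 8×132 + 311×1 + 13×119 + 6×108 = 1056 + 311 + 1547 + 648 = 3562
link = 4324/3562 = 1.213925
Link Q3 2021→Q4 2021:
ΣP(Q4 2021)Q(Q3 2021) = 10×141 + 400×1 + 17×96 + 6×118 = 1410 + 400 + 1632 + 708 = 4150
ΣP(Q3 2021)Q(Q3 2021) = 10×141 + 333×1 + 17×96 + 6×118 = 1410 + 333 + 1632 + 708 = 4083
link = 4150/4083 = 1.016410
Chained index = 100 × 0.877441 × 1.213925 × 1.016410 = 108.2626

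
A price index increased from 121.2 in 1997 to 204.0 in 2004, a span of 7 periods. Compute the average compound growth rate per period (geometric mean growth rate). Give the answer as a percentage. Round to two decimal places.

7.72%

Growth factor = (204.0/121.2)^(1/7) = (1.683168)^(1/7) = 1.077219
Growth rate = 1.077219 − 1 = 0.077219 = 7.7219%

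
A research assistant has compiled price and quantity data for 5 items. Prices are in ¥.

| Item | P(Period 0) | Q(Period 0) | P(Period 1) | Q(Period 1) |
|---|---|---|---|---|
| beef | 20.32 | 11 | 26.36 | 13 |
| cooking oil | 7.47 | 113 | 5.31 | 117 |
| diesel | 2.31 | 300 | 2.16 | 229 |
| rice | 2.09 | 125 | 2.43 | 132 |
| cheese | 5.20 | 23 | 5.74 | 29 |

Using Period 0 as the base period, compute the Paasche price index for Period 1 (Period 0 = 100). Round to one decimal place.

Paasche price index uses current-period quantities as weights.
ΣP(Period 1)·Q(Period 1) = 26.36×13 + 5.31×117 + 2.16×229 + 2.43×132 + 5.74×29 = 342.68 + 621.27 + 494.64 + 320.76 + 166.46 = 1945.81
ΣP(Period 0)·Q(Period 1) = 20.32×13 + 7.47×117 + 2.31×229 + 2.09×132 + 5.20×29 = 264.16 + 873.99 + 528.99 + 275.88 + 150.8 = 2093.82
Index = 1945.81 / 2093.82 × 100 = 92.9311

92.9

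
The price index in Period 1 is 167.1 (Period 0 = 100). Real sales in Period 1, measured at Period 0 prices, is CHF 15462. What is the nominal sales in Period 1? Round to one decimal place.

25837.0

Nominal = Real × (Index/100) = 15462 × (167.1/100)
        = 15462 × 1.671 = 25837.0020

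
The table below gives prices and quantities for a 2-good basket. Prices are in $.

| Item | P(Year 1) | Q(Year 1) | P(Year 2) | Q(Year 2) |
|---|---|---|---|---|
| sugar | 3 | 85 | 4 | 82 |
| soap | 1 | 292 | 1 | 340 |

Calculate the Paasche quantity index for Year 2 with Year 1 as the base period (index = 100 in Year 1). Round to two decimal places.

Paasche quantity index uses current-period prices as weights.
ΣP(Year 2)·Q(Year 2) = 4×82 + 1×340 = 328 + 340 = 668
ΣP(Year 2)·Q(Year 1) = 4×85 + 1×292 = 340 + 292 = 632
Index = 668 / 632 × 100 = 105.6962

105.70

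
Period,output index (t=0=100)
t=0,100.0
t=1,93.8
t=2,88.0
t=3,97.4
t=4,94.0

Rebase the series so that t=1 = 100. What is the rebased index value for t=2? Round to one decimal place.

93.8

Rebased(t=2) = 88.0 / 93.8 × 100 = 93.8166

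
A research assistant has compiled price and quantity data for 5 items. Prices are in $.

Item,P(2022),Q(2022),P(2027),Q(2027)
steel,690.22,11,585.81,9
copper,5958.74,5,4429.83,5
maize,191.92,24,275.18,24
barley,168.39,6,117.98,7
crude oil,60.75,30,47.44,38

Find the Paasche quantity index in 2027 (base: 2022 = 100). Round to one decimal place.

Paasche quantity index uses current-period prices as weights.
ΣP(2027)·Q(2027) = 585.81×9 + 4429.83×5 + 275.18×24 + 117.98×7 + 47.44×38 = 5272.29 + 22149.15 + 6604.32 + 825.86 + 1802.72 = 36654.34
ΣP(2027)·Q(2022) = 585.81×11 + 4429.83×5 + 275.18×24 + 117.98×6 + 47.44×30 = 6443.91 + 22149.15 + 6604.32 + 707.88 + 1423.2 = 37328.46
Index = 36654.34 / 37328.46 × 100 = 98.1941

98.2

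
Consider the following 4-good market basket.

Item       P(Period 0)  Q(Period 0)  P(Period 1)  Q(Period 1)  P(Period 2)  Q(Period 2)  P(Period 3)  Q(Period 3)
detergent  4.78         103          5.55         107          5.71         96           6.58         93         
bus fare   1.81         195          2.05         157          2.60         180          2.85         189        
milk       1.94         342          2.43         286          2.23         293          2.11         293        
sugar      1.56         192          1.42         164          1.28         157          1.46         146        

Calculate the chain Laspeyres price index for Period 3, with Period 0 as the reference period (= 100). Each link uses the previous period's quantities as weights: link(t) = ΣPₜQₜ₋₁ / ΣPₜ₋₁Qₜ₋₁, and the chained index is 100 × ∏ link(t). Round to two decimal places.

123.76

Link Period 0→Period 1:
ΣP(Period 1)Q(Period 0) = 5.55×103 + 2.05×195 + 2.43×342 + 1.42×192 = 571.65 + 399.75 + 831.06 + 272.64 = 2075.1
ΣP(Period 0)Q(Period 0) = 4.78×103 + 1.81×195 + 1.94×342 + 1.56×192 = 492.34 + 352.95 + 663.48 + 299.52 = 1808.29
link = 2075.1/1808.29 = 1.147548
Link Period 1→Period 2:
ΣP(Period 2)Q(Period 1) = 5.71×107 + 2.60×157 + 2.23×286 + 1.28×164 = 610.97 + 408.2 + 637.78 + 209.92 = 1866.87
ΣP(Period 1)Q(Period 1) = 5.55×107 + 2.05×157 + 2.43×286 + 1.42×164 = 593.85 + 321.85 + 694.98 + 232.88 = 1843.56
link = 1866.87/1843.56 = 1.012644
Link Period 2→Period 3:
ΣP(Period 3)Q(Period 2) = 6.58×96 + 2.85×180 + 2.11×293 + 1.46×157 = 631.68 + 513 + 618.23 + 229.22 = 1992.13
ΣP(Period 2)Q(Period 2) = 5.71×96 + 2.60×180 + 2.23×293 + 1.28×157 = 548.16 + 468 + 653.39 + 200.96 = 1870.51
link = 1992.13/1870.51 = 1.065020
Chained index = 100 × 1.147548 × 1.012644 × 1.065020 = 123.7615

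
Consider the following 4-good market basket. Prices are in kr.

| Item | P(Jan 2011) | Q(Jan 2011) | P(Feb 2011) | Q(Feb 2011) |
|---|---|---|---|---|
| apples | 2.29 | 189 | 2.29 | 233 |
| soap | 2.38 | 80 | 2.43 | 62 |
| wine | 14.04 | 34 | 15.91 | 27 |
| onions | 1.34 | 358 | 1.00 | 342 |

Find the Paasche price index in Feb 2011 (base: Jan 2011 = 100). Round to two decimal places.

Paasche price index uses current-period quantities as weights.
ΣP(Feb 2011)·Q(Feb 2011) = 2.29×233 + 2.43×62 + 15.91×27 + 1.00×342 = 533.57 + 150.66 + 429.57 + 342 = 1455.8
ΣP(Jan 2011)·Q(Feb 2011) = 2.29×233 + 2.38×62 + 14.04×27 + 1.34×342 = 533.57 + 147.56 + 379.08 + 458.28 = 1518.49
Index = 1455.8 / 1518.49 × 100 = 95.8716

95.87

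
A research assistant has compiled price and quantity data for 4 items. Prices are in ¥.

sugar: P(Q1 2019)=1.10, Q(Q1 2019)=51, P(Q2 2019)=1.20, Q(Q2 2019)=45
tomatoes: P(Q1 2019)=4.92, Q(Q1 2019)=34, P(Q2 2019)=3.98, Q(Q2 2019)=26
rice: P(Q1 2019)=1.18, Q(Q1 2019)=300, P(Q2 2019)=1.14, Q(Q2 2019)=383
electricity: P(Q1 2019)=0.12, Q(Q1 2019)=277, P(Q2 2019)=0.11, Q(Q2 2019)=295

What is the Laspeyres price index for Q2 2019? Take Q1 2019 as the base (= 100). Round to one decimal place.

Laspeyres price index uses base-period quantities as weights.
ΣP(Q2 2019)·Q(Q1 2019) = 1.20×51 + 3.98×34 + 1.14×300 + 0.11×277 = 61.2 + 135.32 + 342 + 30.47 = 568.99
ΣP(Q1 2019)·Q(Q1 2019) = 1.10×51 + 4.92×34 + 1.18×300 + 0.12×277 = 56.1 + 167.28 + 354 + 33.24 = 610.62
Index = 568.99 / 610.62 × 100 = 93.1823

93.2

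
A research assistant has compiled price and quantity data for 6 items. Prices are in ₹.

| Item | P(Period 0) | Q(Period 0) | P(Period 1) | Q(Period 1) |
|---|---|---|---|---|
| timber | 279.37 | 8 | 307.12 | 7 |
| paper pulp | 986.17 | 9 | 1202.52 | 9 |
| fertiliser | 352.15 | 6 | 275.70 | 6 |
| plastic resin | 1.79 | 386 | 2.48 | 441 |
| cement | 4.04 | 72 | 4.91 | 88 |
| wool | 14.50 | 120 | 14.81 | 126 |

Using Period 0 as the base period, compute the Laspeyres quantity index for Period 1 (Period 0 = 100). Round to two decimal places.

99.82

Laspeyres quantity index uses base-period prices as weights.
ΣP(Period 0)·Q(Period 1) = 279.37×7 + 986.17×9 + 352.15×6 + 1.79×441 + 4.04×88 + 14.50×126 = 1955.59 + 8875.53 + 2112.9 + 789.39 + 355.52 + 1827 = 15915.93
ΣP(Period 0)·Q(Period 0) = 279.37×8 + 986.17×9 + 352.15×6 + 1.79×386 + 4.04×72 + 14.50×120 = 2234.96 + 8875.53 + 2112.9 + 690.94 + 290.88 + 1740 = 15945.21
Index = 15915.93 / 15945.21 × 100 = 99.8164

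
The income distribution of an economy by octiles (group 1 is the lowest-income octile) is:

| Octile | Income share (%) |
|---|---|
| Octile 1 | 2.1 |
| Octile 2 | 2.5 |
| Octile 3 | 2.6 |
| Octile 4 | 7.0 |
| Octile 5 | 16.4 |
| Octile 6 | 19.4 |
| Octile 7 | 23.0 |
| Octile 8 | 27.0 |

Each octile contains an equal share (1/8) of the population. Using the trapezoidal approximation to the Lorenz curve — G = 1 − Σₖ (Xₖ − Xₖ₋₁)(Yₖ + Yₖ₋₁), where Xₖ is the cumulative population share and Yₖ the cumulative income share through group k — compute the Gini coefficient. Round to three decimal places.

0.421

Cumulative income shares Yₖ: 0.0210, 0.0460, 0.0720, 0.1420, 0.3060, 0.5000, 0.7300, 1.0000
Σ (Xₖ−Xₖ₋₁)(Yₖ+Yₖ₋₁) = (1/8)(0.0210+0.0000) + (1/8)(0.0460+0.0210) + (1/8)(0.0720+0.0460) + (1/8)(0.1420+0.0720) + (1/8)(0.3060+0.1420) + (1/8)(0.5000+0.3060) + (1/8)(0.7300+0.5000) + (1/8)(1.0000+0.7300)
  = 0.0026 + 0.0084 + 0.0148 + 0.0268 + 0.0560 + 0.1008 + 0.1537 + 0.2162 = 0.5793
G = 1 − 0.5793 = 0.4207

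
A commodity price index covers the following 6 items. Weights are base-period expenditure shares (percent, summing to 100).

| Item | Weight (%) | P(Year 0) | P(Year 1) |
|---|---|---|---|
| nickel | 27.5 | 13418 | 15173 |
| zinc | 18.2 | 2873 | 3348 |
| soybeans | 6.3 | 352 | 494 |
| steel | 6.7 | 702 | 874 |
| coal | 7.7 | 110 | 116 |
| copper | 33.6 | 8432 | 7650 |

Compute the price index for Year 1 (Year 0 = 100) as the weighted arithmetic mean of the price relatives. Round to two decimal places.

nickel: 27.5 × (15173/13418) = 27.5 × 1.130794 = 31.0968
zinc: 18.2 × (3348/2873) = 18.2 × 1.165332 = 21.2090
soybeans: 6.3 × (494/352) = 6.3 × 1.403409 = 8.8415
steel: 6.7 × (874/702) = 6.7 × 1.245014 = 8.3416
coal: 7.7 × (116/110) = 7.7 × 1.054545 = 8.1200
copper: 33.6 × (7650/8432) = 33.6 × 0.907258 = 30.4839
Index = Σ wᵢ·(p₁ᵢ/p₀ᵢ) = 31.0968 + 21.2090 + 8.8415 + 8.3416 + 8.1200 + 30.4839 = 108.0928

108.09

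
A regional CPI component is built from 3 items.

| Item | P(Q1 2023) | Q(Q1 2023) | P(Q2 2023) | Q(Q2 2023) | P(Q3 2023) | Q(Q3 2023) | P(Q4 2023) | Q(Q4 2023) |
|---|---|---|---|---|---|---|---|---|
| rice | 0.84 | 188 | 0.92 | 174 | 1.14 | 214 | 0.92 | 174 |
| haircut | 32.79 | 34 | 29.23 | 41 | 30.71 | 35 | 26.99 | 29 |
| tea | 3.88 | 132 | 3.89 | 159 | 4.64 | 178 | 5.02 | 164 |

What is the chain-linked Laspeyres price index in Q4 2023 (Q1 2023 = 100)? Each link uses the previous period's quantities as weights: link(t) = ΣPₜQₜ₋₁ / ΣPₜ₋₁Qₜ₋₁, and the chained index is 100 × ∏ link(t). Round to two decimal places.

Link Q1 2023→Q2 2023:
ΣP(Q2 2023)Q(Q1 2023) = 0.92×188 + 29.23×34 + 3.89×132 = 172.96 + 993.82 + 513.48 = 1680.26
ΣP(Q1 2023)Q(Q1 2023) = 0.84×188 + 32.79×34 + 3.88×132 = 157.92 + 1114.86 + 512.16 = 1784.94
link = 1680.26/1784.94 = 0.941354
Link Q2 2023→Q3 2023:
ΣP(Q3 2023)Q(Q2 2023) = 1.14×174 + 30.71×41 + 4.64×159 = 198.36 + 1259.11 + 737.76 = 2195.23
ΣP(Q2 2023)Q(Q2 2023) = 0.92×174 + 29.23×41 + 3.89×159 = 160.08 + 1198.43 + 618.51 = 1977.02
link = 2195.23/1977.02 = 1.110373
Link Q3 2023→Q4 2023:
ΣP(Q4 2023)Q(Q3 2023) = 0.92×214 + 26.99×35 + 5.02×178 = 196.88 + 944.65 + 893.56 = 2035.09
ΣP(Q3 2023)Q(Q3 2023) = 1.14×214 + 30.71×35 + 4.64×178 = 243.96 + 1074.85 + 825.92 = 2144.73
link = 2035.09/2144.73 = 0.948879
Chained index = 100 × 0.941354 × 1.110373 × 0.948879 = 99.1820

99.18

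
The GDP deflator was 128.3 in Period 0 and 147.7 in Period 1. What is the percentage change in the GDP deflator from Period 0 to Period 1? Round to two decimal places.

15.12%

Change = (147.7 − 128.3) / 128.3 × 100
       = 19.4 / 128.3 × 100 = 15.1208%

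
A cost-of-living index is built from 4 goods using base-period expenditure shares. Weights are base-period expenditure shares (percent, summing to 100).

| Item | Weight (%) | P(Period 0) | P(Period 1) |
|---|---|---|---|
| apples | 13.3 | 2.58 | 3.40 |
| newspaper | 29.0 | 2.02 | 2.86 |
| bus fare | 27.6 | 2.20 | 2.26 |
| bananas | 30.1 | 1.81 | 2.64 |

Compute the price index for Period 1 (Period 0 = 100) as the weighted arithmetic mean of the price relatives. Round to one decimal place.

apples: 13.3 × (3.40/2.58) = 13.3 × 1.317829 = 17.5271
newspaper: 29.0 × (2.86/2.02) = 29.0 × 1.415842 = 41.0594
bus fare: 27.6 × (2.26/2.20) = 27.6 × 1.027273 = 28.3527
bananas: 30.1 × (2.64/1.81) = 30.1 × 1.458564 = 43.9028
Index = Σ wᵢ·(p₁ᵢ/p₀ᵢ) = 17.5271 + 41.0594 + 28.3527 + 43.9028 = 130.8420

130.8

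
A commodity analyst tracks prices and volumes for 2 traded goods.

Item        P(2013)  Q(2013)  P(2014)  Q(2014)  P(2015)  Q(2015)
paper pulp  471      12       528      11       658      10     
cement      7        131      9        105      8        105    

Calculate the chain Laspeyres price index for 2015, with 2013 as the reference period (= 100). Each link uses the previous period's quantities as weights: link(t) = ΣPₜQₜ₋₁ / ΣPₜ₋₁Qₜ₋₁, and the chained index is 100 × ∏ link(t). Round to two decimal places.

136.85

Link 2013→2014:
ΣP(2014)Q(2013) = 528×12 + 9×131 = 6336 + 1179 = 7515
ΣP(2013)Q(2013) = 471×12 + 7×131 = 5652 + 917 = 6569
link = 7515/6569 = 1.144010
Link 2014→2015:
ΣP(2015)Q(2014) = 658×11 + 8×105 = 7238 + 840 = 8078
ΣP(2014)Q(2014) = 528×11 + 9×105 = 5808 + 945 = 6753
link = 8078/6753 = 1.196209
Chained index = 100 × 1.144010 × 1.196209 = 136.8475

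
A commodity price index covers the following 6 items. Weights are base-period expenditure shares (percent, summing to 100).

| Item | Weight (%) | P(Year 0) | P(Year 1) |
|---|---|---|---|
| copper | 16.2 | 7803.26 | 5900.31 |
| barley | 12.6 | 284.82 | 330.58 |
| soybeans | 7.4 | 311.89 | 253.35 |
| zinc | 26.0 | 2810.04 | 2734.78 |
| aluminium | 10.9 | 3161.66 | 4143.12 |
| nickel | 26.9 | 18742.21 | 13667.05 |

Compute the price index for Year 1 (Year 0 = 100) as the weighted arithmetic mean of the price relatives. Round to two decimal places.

copper: 16.2 × (5900.31/7803.26) = 16.2 × 0.756134 = 12.2494
barley: 12.6 × (330.58/284.82) = 12.6 × 1.160663 = 14.6244
soybeans: 7.4 × (253.35/311.89) = 7.4 × 0.812306 = 6.0111
zinc: 26.0 × (2734.78/2810.04) = 26.0 × 0.973217 = 25.3037
aluminium: 10.9 × (4143.12/3161.66) = 10.9 × 1.310426 = 14.2836
nickel: 26.9 × (13667.05/18742.21) = 26.9 × 0.729212 = 19.6158
Index = Σ wᵢ·(p₁ᵢ/p₀ᵢ) = 12.2494 + 14.6244 + 6.0111 + 25.3037 + 14.2836 + 19.6158 = 92.0879

92.09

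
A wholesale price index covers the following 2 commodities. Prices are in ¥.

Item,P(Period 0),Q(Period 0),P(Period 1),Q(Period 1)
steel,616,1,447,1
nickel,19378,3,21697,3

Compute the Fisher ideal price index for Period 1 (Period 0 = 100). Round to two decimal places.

111.55

Laspeyres component (base-period weights):
ΣP(Period 1)Q(Period 0) = 447×1 + 21697×3 = 447 + 65091 = 65538
ΣP(Period 0)Q(Period 0) = 616×1 + 19378×3 = 616 + 58134 = 58750
L = 65538 / 58750 × 100 = 111.5540
Paasche component (current-period weights):
ΣP(Period 1)Q(Period 1) = 447×1 + 21697×3 = 447 + 65091 = 65538
ΣP(Period 0)Q(Period 1) = 616×1 + 19378×3 = 616 + 58134 = 58750
P = 65538 / 58750 × 100 = 111.5540
Fisher = √(L × P) = √(111.5540 × 111.5540) = 111.5540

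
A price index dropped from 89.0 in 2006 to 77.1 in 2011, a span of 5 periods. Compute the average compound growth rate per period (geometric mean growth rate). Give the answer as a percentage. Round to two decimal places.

-2.83%

Growth factor = (77.1/89.0)^(1/5) = (0.866292)^(1/5) = 0.971702
Growth rate = 0.971702 − 1 = -0.028298 = -2.8298%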